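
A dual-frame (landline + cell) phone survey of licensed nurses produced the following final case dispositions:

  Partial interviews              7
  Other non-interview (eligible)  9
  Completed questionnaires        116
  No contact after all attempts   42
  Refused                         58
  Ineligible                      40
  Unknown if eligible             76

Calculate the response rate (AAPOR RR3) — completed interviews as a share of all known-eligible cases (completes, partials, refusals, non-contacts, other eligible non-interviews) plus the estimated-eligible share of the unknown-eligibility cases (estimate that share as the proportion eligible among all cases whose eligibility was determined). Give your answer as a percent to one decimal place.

39.1%

Top = 116
Known eligible = 116 + 7 + 58 + 42 + 9 = 232
e = 232 / (232 + 40) = 232 / 272 = 0.8529
e × U = 0.8529 × 76 = 64.82
Denom = 232 + 64.82 = 296.82
RR3 = 116 / 296.82 = 0.3908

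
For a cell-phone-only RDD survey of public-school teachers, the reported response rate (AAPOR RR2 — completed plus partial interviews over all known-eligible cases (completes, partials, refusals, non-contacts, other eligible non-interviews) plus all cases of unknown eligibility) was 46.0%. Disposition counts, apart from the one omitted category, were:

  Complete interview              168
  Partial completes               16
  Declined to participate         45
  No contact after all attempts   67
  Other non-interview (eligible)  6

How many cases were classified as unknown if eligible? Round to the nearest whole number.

98

Top = 168 + 16 = 184
RR2 = 184 / D = 0.460
D = 184 / 0.460 = 400.0
Remaining denominator categories sum to 302
unknown if eligible = 400.0 − 302 ≈ 98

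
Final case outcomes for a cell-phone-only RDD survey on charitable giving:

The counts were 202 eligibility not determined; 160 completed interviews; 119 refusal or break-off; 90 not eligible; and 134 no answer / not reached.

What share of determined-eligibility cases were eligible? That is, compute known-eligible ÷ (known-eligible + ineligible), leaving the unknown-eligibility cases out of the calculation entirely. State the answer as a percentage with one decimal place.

Eligible (known) = 160 + 119 + 134 = 413
e = 413 / (413 + 90) = 413 / 503 = 0.8211

82.1%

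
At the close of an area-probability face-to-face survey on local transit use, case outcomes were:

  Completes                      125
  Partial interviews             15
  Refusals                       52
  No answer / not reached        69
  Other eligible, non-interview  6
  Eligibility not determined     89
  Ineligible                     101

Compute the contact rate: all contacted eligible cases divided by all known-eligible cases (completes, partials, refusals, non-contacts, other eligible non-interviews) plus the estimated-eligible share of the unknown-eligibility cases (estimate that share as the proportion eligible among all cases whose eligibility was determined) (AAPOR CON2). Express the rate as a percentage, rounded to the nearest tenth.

59.7%

Top → 125 + 15 + 52 + 6 = 198
Known eligible → 125 + 15 + 52 + 69 + 6 = 267
e = 267 / (267 + 101) = 267 / 368 = 0.7255
Eligible share of unknowns → 0.7255 × 89 = 64.57
Base → 267 + 64.57 = 331.57
CON2 = 198 / 331.57 = 0.5972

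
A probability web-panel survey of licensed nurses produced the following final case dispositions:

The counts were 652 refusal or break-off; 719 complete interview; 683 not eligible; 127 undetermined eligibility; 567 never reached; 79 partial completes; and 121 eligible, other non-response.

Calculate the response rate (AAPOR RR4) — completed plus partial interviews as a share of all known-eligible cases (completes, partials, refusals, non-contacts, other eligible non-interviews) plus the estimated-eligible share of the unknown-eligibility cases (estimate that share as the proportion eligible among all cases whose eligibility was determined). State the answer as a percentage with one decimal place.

35.7%

Numerator = 719 + 79 = 798
Eligible (known) = 719 + 79 + 652 + 567 + 121 = 2138
e = 2138 / (2138 + 683) = 2138 / 2821 = 0.7579
Estimated eligible among unknowns = 0.7579 × 127 = 96.25
Base = 2138 + 96.25 = 2234.25
RR4 = 798 / 2234.25 = 0.3572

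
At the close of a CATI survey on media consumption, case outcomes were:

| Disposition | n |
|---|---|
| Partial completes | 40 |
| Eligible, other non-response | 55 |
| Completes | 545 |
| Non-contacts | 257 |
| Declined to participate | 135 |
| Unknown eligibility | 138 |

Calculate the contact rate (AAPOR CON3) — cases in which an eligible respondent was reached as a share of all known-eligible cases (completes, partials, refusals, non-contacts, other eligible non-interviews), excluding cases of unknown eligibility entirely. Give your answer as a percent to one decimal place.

75.1%

Numerator → 545 + 40 + 135 + 55 = 775
Denominator → 545 + 40 + 135 + 257 + 55 = 1032
CON3 = 775 / 1032 = 0.7510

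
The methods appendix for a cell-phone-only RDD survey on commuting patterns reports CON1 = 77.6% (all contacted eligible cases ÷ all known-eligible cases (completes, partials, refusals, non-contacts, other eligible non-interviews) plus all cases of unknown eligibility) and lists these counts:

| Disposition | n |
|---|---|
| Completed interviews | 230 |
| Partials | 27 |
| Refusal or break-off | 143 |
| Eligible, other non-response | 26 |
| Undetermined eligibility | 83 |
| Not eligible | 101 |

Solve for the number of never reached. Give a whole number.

Numerator: 230 + 27 + 143 + 26 = 426
CON1 = 426 / D = 0.776
D = 426 / 0.776 = 549.0
Remaining denominator categories sum to 509
never reached = 549.0 − 509 ≈ 40

40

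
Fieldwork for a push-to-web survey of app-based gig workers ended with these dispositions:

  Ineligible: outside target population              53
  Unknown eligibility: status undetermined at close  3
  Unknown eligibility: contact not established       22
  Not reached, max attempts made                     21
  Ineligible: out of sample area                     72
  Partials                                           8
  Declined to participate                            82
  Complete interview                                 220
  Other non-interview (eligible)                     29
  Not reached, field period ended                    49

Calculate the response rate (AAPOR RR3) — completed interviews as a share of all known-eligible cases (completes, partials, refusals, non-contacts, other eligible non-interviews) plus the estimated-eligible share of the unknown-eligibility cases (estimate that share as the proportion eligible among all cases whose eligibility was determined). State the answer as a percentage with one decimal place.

Non-contacts = 49 + 21 = 70
Unknown if eligible = 22 + 3 = 25
Out of scope = 53 + 72 = 125
Numerator = 220
Determined eligible = 220 + 8 + 82 + 70 + 29 = 409
e = 409 / (409 + 125) = 409 / 534 = 0.7659
Eligible share of unknowns = 0.7659 × 25 = 19.15
Denominator = 409 + 19.15 = 428.15
RR3 = 220 / 428.15 = 0.5138

51.4%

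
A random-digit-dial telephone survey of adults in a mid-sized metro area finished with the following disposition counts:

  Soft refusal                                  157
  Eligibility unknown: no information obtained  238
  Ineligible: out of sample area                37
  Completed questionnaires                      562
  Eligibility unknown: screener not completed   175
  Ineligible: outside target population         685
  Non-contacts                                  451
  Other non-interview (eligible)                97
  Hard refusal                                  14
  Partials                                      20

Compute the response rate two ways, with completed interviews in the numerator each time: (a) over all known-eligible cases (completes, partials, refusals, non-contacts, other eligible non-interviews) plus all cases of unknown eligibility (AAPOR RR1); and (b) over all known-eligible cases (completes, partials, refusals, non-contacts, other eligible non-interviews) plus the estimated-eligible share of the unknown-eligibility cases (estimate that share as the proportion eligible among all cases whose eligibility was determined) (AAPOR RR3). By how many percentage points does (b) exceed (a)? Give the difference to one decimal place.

3.1

Refusal or break-off = 14 + 157 = 171
Eligibility not determined = 175 + 238 = 413
Not eligible = 685 + 37 = 722
Top → 562
Base → 562 + 20 + 171 + 451 + 97 + 413 = 1714
RR1 = 562 / 1714 = 0.3279
Eligible (known) → 562 + 20 + 171 + 451 + 97 = 1301
e = 1301 / (1301 + 722) = 1301 / 2023 = 0.6431
Estimated eligible among unknowns → 0.6431 × 413 = 265.60
Base → 1301 + 265.60 = 1566.60
RR3 = 562 / 1566.60 = 0.3587
Difference = 35.87 − 32.79 = 3.08 percentage points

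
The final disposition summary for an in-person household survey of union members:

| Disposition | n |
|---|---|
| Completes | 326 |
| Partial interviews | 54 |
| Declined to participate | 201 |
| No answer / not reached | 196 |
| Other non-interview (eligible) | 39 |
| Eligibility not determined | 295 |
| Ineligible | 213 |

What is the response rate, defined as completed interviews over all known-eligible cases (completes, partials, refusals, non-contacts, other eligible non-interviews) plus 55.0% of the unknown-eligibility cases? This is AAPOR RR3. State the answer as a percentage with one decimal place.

33.3%

Numerator: 326
Known eligible: 326 + 54 + 201 + 196 + 39 = 816
Estimated eligible among unknowns: 0.5500 × 295 = 162.25
Base: 816 + 162.25 = 978.25
RR3 = 326 / 978.25 = 0.3332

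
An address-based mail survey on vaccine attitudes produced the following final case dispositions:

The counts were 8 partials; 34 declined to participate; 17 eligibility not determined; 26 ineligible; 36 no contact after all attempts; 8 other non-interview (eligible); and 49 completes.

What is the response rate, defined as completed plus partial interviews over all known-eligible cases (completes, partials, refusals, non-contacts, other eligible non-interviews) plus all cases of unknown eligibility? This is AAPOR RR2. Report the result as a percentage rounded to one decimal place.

Num → 49 + 8 = 57
Denom → 49 + 8 + 34 + 36 + 8 + 17 = 152
RR2 = 57 / 152 = 0.3750

37.5%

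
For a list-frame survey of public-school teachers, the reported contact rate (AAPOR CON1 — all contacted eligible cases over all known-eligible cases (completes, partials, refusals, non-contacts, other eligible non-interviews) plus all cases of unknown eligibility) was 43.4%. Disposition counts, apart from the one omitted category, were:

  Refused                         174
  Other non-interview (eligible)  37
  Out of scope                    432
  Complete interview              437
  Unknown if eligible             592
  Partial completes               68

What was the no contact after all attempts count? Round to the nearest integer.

Top → 437 + 68 + 174 + 37 = 716
CON1 = 716 / D = 0.434
D = 716 / 0.434 = 1649.8
Rest of base = 1308
no contact after all attempts = 1649.8 − 1308 ≈ 342

342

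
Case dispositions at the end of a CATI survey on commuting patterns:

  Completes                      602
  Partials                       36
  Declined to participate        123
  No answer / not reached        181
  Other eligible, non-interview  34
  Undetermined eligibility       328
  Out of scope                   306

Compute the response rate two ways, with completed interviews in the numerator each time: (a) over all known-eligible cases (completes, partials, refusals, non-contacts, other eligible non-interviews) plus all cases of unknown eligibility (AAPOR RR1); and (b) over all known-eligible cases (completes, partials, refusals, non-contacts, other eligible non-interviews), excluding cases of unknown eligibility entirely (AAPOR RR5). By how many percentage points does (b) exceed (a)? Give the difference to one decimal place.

Numerator: 602
Denom: 602 + 36 + 123 + 181 + 34 + 328 = 1304
RR1 = 602 / 1304 = 0.4617
Denom: 602 + 36 + 123 + 181 + 34 = 976
RR5 = 602 / 976 = 0.6168
Difference = 61.68 − 46.17 = 15.51 percentage points

15.5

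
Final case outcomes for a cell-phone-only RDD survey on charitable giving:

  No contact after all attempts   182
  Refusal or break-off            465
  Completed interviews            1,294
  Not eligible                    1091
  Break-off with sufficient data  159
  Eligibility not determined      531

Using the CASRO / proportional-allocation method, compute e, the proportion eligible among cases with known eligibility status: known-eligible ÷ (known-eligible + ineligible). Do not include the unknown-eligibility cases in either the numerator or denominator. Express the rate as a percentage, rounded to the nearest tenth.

Determined eligible = 1294 + 159 + 465 + 182 = 2100
e = 2100 / (2100 + 1091) = 2100 / 3191 = 0.6581

65.8%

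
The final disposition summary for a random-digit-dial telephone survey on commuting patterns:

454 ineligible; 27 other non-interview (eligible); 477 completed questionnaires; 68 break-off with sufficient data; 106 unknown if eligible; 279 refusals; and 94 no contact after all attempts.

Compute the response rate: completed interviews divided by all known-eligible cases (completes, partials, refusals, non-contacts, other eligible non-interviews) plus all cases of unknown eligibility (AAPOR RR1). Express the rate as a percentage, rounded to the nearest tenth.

Num → 477
Denominator → 477 + 68 + 279 + 94 + 27 + 106 = 1051
RR1 = 477 / 1051 = 0.4539

45.4%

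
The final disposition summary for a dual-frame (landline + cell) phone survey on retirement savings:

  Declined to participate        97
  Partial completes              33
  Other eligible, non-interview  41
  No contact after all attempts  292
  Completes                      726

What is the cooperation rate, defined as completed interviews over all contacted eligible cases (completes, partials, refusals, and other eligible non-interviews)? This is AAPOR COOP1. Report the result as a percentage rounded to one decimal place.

Num: 726
Denominator: 726 + 33 + 97 + 41 = 897
COOP1 = 726 / 897 = 0.8094

80.9%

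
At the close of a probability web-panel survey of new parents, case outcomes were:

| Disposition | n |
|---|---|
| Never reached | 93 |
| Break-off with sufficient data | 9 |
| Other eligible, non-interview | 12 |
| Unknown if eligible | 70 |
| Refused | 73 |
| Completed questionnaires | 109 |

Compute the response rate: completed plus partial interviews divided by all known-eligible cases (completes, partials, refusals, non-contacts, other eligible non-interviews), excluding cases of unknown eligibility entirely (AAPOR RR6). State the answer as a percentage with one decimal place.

Numerator → 109 + 9 = 118
Denominator → 109 + 9 + 73 + 93 + 12 = 296
RR6 = 118 / 296 = 0.3986

39.9%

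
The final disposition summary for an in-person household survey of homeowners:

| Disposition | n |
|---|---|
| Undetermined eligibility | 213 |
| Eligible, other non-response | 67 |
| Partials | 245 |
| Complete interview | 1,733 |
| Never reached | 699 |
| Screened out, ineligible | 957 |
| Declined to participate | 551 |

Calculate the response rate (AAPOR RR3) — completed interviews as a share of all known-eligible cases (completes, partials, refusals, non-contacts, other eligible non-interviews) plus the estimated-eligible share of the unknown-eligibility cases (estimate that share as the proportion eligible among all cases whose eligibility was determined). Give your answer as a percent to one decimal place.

Top = 1733
Known eligible = 1733 + 245 + 551 + 699 + 67 = 3295
e = 3295 / (3295 + 957) = 3295 / 4252 = 0.7749
e × U = 0.7749 × 213 = 165.05
Denom = 3295 + 165.05 = 3460.05
RR3 = 1733 / 3460.05 = 0.5009

50.1%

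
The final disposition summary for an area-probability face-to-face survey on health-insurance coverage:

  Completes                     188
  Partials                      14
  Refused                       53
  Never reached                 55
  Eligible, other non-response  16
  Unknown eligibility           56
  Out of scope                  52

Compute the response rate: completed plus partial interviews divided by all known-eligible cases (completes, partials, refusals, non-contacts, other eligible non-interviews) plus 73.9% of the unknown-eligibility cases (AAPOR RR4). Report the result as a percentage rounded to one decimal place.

Top → 188 + 14 = 202
Known eligible → 188 + 14 + 53 + 55 + 16 = 326
Eligible share of unknowns → 0.7390 × 56 = 41.38
Denominator → 326 + 41.38 = 367.38
RR4 = 202 / 367.38 = 0.5498

55.0%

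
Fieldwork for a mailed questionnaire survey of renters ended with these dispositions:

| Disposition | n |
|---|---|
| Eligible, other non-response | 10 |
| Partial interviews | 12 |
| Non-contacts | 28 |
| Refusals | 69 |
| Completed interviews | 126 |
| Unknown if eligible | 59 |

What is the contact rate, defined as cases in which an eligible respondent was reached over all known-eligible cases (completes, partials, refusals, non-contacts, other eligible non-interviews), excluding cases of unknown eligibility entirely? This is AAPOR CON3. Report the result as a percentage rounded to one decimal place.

Top → 126 + 12 + 69 + 10 = 217
Denom → 126 + 12 + 69 + 28 + 10 = 245
CON3 = 217 / 245 = 0.8857

88.6%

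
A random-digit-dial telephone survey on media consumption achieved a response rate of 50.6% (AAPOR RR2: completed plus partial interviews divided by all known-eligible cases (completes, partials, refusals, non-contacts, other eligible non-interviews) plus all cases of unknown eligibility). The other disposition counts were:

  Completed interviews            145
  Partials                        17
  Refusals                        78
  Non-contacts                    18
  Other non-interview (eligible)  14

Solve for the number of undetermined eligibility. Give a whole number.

48

Top: 145 + 17 = 162
RR2 = 162 / D = 0.506
D = 162 / 0.506 = 320.2
Rest of base = 272
undetermined eligibility = 320.2 − 272 ≈ 48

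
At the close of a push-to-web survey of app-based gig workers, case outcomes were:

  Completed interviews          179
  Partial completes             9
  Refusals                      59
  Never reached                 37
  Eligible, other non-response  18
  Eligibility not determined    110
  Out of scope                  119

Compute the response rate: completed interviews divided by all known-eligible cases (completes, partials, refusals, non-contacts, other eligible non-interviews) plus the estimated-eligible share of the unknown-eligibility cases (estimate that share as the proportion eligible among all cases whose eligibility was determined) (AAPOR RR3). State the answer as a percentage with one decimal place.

47.0%

Numerator → 179
Known eligible → 179 + 9 + 59 + 37 + 18 = 302
e = 302 / (302 + 119) = 302 / 421 = 0.7173
Eligible share of unknowns → 0.7173 × 110 = 78.90
Base → 302 + 78.90 = 380.90
RR3 = 179 / 380.90 = 0.4699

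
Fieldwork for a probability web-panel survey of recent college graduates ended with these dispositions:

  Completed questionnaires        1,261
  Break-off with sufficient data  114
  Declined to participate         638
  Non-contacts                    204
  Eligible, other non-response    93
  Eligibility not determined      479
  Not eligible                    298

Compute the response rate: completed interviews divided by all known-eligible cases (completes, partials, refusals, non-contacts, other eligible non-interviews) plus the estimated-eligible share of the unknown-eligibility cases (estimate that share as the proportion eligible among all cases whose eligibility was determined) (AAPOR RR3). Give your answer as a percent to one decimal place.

Num = 1261
Determined eligible = 1261 + 114 + 638 + 204 + 93 = 2310
e = 2310 / (2310 + 298) = 2310 / 2608 = 0.8857
Eligible share of unknowns = 0.8857 × 479 = 424.25
Denominator = 2310 + 424.25 = 2734.25
RR3 = 1261 / 2734.25 = 0.4612

46.1%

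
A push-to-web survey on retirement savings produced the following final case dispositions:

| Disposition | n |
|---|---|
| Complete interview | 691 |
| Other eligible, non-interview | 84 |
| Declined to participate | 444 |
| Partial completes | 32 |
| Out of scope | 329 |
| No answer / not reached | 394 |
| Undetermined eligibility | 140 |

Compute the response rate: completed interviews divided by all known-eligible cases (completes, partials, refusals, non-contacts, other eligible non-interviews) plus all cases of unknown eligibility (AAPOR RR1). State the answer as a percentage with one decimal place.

Num: 691
Base: 691 + 32 + 444 + 394 + 84 + 140 = 1785
RR1 = 691 / 1785 = 0.3871

38.7%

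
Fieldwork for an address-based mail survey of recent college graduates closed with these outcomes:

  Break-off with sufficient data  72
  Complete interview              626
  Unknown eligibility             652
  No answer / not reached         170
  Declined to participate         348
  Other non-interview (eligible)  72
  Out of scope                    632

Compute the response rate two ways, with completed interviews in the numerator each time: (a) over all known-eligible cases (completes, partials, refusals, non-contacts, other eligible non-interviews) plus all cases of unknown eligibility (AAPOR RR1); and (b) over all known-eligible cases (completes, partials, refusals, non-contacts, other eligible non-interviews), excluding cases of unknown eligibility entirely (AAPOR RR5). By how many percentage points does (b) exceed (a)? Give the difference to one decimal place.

16.3

Top: 626
Denom: 626 + 72 + 348 + 170 + 72 + 652 = 1940
RR1 = 626 / 1940 = 0.3227
Denom: 626 + 72 + 348 + 170 + 72 = 1288
RR5 = 626 / 1288 = 0.4860
Difference = 48.60 − 32.27 = 16.33 percentage points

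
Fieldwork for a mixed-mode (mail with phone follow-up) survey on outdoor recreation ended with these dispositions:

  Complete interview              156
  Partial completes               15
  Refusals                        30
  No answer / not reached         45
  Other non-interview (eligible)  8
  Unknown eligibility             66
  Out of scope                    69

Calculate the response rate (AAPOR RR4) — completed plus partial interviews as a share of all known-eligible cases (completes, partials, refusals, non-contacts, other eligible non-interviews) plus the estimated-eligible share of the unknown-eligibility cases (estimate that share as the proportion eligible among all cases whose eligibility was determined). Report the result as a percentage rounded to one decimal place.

55.9%

Top = 156 + 15 = 171
Eligible (known) = 156 + 15 + 30 + 45 + 8 = 254
e = 254 / (254 + 69) = 254 / 323 = 0.7864
Eligible share of unknowns = 0.7864 × 66 = 51.90
Base = 254 + 51.90 = 305.90
RR4 = 171 / 305.90 = 0.5590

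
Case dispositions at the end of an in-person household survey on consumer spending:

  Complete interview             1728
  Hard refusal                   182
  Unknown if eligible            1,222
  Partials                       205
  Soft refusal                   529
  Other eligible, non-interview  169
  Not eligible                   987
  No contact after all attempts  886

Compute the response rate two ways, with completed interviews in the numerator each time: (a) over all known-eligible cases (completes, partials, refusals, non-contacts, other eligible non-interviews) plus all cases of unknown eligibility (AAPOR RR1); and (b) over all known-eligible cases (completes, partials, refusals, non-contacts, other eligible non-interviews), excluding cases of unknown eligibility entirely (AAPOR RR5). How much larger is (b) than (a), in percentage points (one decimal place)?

11.6

Refusal or break-off = 182 + 529 = 711
Numerator: 1728
Base: 1728 + 205 + 711 + 886 + 169 + 1222 = 4921
RR1 = 1728 / 4921 = 0.3511
Base: 1728 + 205 + 711 + 886 + 169 = 3699
RR5 = 1728 / 3699 = 0.4672
Difference = 46.72 − 35.11 = 11.61 percentage points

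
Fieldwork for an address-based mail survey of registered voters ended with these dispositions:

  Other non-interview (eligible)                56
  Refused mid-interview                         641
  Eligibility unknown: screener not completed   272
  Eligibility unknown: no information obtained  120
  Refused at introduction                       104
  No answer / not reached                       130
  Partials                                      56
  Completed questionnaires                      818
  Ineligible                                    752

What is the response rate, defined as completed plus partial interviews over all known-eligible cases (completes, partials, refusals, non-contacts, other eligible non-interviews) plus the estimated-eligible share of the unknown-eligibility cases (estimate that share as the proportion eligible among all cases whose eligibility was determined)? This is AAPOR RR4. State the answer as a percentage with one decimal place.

Declined to participate = 104 + 641 = 745
Eligibility not determined = 272 + 120 = 392
Numerator = 818 + 56 = 874
Determined eligible = 818 + 56 + 745 + 130 + 56 = 1805
e = 1805 / (1805 + 752) = 1805 / 2557 = 0.7059
Estimated eligible among unknowns = 0.7059 × 392 = 276.71
Base = 1805 + 276.71 = 2081.71
RR4 = 874 / 2081.71 = 0.4198

42.0%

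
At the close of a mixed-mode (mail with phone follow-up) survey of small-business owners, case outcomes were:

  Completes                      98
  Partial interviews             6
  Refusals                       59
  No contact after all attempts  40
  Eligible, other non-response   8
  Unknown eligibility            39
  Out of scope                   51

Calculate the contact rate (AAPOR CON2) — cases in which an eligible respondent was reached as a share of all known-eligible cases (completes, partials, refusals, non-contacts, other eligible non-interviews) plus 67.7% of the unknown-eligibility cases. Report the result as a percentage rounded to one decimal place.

Numerator = 98 + 6 + 59 + 8 = 171
Known eligible = 98 + 6 + 59 + 40 + 8 = 211
e × U = 0.6770 × 39 = 26.40
Denominator = 211 + 26.40 = 237.40
CON2 = 171 / 237.40 = 0.7203

72.0%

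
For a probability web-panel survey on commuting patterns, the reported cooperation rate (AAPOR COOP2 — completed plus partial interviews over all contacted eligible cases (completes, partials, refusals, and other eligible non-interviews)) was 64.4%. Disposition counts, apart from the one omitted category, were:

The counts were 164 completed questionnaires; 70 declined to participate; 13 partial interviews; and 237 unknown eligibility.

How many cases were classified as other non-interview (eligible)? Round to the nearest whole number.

Top → 164 + 13 = 177
COOP2 = 177 / D = 0.644
D = 177 / 0.644 = 274.8
Remaining denominator categories sum to 247
other non-interview (eligible) = 274.8 − 247 ≈ 28

28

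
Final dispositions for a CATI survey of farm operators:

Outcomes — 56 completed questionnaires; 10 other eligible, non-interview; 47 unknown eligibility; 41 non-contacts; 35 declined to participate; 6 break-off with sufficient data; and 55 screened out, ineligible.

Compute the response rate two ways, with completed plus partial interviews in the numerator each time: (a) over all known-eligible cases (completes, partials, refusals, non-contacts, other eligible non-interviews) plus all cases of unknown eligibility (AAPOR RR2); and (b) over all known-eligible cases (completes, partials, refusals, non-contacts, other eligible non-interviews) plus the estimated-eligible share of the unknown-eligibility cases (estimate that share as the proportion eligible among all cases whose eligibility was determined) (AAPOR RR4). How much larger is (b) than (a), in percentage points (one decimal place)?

2.2

Numerator: 56 + 6 = 62
Denom: 56 + 6 + 35 + 41 + 10 + 47 = 195
RR2 = 62 / 195 = 0.3179
Eligible (known): 56 + 6 + 35 + 41 + 10 = 148
e = 148 / (148 + 55) = 148 / 203 = 0.7291
Estimated eligible among unknowns: 0.7291 × 47 = 34.27
Denom: 148 + 34.27 = 182.27
RR4 = 62 / 182.27 = 0.3402
Difference = 34.02 − 31.79 = 2.23 percentage points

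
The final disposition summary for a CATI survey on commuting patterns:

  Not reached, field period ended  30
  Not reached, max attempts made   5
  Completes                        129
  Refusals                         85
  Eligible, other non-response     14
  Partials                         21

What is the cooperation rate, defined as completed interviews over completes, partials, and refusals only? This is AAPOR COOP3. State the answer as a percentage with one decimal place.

54.9%

Non-contacts = 30 + 5 = 35
Num → 129
Denominator → 129 + 21 + 85 = 235
COOP3 = 129 / 235 = 0.5489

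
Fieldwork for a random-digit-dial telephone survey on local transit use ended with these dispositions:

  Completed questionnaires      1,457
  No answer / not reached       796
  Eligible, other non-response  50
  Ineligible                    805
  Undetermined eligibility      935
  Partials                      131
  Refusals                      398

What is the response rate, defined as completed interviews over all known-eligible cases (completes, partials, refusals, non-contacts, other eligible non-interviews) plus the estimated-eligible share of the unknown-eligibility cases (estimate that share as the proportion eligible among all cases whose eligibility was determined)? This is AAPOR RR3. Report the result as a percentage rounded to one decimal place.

40.9%

Num → 1457
Determined eligible → 1457 + 131 + 398 + 796 + 50 = 2832
e = 2832 / (2832 + 805) = 2832 / 3637 = 0.7787
e × U → 0.7787 × 935 = 728.08
Denom → 2832 + 728.08 = 3560.08
RR3 = 1457 / 3560.08 = 0.4093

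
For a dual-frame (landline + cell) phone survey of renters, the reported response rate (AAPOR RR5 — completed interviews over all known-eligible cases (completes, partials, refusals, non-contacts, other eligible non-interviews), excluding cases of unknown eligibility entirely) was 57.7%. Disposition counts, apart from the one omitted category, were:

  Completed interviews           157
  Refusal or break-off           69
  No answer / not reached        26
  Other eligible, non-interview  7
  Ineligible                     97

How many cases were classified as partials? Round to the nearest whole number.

RR5 = 157 / D = 0.577
D = 157 / 0.577 = 272.1
Other denominator terms total 259
partials = 272.1 − 259 ≈ 13

13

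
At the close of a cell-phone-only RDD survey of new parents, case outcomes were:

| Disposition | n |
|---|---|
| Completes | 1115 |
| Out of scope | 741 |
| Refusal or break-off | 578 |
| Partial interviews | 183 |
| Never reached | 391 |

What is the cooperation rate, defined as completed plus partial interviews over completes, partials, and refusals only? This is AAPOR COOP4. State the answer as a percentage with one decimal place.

69.2%

Top = 1115 + 183 = 1298
Base = 1115 + 183 + 578 = 1876
COOP4 = 1298 / 1876 = 0.6919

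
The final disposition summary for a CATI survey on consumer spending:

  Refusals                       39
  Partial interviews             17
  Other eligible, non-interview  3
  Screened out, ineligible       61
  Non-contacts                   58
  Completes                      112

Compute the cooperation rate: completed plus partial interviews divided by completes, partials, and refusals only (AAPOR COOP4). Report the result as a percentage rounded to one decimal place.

76.8%

Numerator = 112 + 17 = 129
Denominator = 112 + 17 + 39 = 168
COOP4 = 129 / 168 = 0.7679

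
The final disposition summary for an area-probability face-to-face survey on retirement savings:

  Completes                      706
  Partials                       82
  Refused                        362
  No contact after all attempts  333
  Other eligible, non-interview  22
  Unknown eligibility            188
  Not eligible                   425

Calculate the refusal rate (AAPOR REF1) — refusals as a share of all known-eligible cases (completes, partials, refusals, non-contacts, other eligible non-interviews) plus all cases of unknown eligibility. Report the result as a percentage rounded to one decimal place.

Numerator = 362
Base = 706 + 82 + 362 + 333 + 22 + 188 = 1693
REF1 = 362 / 1693 = 0.2138

21.4%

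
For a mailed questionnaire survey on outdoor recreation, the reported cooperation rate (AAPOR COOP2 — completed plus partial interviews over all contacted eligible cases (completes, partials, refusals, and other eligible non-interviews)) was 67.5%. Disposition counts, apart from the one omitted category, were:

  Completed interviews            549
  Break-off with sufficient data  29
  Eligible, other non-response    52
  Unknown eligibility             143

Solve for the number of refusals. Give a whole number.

Num: 549 + 29 = 578
COOP2 = 578 / D = 0.675
D = 578 / 0.675 = 856.3
Rest of base = 630
refusals = 856.3 − 630 ≈ 226

226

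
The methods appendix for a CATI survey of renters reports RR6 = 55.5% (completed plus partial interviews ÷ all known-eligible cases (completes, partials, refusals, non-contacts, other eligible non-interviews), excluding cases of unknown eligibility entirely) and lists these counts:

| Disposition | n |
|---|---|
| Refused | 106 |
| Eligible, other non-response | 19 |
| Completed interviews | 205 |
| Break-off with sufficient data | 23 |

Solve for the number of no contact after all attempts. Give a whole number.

Num: 205 + 23 = 228
RR6 = 228 / D = 0.555
D = 228 / 0.555 = 410.8
Other denominator terms total 353
no contact after all attempts = 410.8 − 353 ≈ 58

58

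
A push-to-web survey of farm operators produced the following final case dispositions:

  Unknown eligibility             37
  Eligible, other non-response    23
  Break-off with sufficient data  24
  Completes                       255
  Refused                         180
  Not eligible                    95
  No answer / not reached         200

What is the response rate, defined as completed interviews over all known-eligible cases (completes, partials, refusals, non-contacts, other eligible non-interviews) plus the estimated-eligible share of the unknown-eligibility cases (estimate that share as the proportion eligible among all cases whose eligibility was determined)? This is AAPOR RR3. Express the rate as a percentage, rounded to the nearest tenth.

35.7%

Top → 255
Eligible (known) → 255 + 24 + 180 + 200 + 23 = 682
e = 682 / (682 + 95) = 682 / 777 = 0.8777
e × U → 0.8777 × 37 = 32.47
Denominator → 682 + 32.47 = 714.47
RR3 = 255 / 714.47 = 0.3569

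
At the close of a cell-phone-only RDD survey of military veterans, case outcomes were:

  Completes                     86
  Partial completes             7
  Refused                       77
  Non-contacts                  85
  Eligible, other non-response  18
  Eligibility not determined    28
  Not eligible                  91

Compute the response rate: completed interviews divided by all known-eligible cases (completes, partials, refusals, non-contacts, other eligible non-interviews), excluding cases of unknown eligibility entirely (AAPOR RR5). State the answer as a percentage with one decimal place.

Top: 86
Denom: 86 + 7 + 77 + 85 + 18 = 273
RR5 = 86 / 273 = 0.3150

31.5%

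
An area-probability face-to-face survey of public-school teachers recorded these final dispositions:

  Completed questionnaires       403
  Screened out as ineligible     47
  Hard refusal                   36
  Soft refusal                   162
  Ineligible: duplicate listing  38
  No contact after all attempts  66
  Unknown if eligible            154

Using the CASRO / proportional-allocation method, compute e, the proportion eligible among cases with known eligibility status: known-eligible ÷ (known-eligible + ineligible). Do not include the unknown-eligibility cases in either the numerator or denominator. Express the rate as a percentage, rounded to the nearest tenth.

Refusals = 36 + 162 = 198
Ineligible = 47 + 38 = 85
Known eligible → 403 + 198 + 66 = 667
e = 667 / (667 + 85) = 667 / 752 = 0.8870

88.7%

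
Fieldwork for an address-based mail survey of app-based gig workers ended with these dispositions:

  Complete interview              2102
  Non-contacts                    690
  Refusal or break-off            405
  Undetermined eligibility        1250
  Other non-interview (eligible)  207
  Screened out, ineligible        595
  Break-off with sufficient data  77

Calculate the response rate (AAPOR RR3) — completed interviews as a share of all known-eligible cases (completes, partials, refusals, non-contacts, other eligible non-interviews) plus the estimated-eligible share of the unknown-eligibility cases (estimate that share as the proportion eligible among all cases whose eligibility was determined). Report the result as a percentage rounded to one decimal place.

Top = 2102
Known eligible = 2102 + 77 + 405 + 690 + 207 = 3481
e = 3481 / (3481 + 595) = 3481 / 4076 = 0.8540
e × U = 0.8540 × 1250 = 1067.50
Denominator = 3481 + 1067.50 = 4548.50
RR3 = 2102 / 4548.50 = 0.4621

46.2%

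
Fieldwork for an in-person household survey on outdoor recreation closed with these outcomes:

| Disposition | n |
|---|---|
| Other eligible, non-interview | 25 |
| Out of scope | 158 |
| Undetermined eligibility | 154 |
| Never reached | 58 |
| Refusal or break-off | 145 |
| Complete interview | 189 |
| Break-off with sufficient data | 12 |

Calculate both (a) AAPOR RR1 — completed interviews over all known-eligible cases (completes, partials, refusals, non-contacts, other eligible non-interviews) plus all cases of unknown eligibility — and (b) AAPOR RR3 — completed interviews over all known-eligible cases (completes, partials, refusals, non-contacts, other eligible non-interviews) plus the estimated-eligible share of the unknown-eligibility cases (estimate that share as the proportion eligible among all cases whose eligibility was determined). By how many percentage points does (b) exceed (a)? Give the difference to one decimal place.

Num: 189
Base: 189 + 12 + 145 + 58 + 25 + 154 = 583
RR1 = 189 / 583 = 0.3242
Determined eligible: 189 + 12 + 145 + 58 + 25 = 429
e = 429 / (429 + 158) = 429 / 587 = 0.7308
e × U: 0.7308 × 154 = 112.54
Base: 429 + 112.54 = 541.54
RR3 = 189 / 541.54 = 0.3490
Difference = 34.90 − 32.42 = 2.48 percentage points

2.5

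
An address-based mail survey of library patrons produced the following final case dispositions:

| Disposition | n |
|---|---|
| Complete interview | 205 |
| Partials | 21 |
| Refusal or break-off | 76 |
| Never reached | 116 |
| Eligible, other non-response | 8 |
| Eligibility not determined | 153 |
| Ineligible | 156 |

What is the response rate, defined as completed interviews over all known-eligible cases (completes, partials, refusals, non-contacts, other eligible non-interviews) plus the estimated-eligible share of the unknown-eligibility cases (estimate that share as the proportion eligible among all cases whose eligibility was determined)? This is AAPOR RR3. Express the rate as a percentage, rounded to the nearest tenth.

Numerator = 205
Determined eligible = 205 + 21 + 76 + 116 + 8 = 426
e = 426 / (426 + 156) = 426 / 582 = 0.7320
Estimated eligible among unknowns = 0.7320 × 153 = 112.00
Denom = 426 + 112.00 = 538.00
RR3 = 205 / 538.00 = 0.3810

38.1%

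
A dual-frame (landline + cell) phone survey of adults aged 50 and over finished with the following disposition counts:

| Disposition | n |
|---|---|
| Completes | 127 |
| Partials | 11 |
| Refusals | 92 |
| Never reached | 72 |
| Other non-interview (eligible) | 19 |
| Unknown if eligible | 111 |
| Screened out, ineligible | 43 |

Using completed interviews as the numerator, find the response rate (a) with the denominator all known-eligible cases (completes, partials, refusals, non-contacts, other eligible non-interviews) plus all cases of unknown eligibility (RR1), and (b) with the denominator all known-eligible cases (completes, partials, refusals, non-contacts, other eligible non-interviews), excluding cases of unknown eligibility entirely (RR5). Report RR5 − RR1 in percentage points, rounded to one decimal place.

Num: 127
Denom: 127 + 11 + 92 + 72 + 19 + 111 = 432
RR1 = 127 / 432 = 0.2940
Denom: 127 + 11 + 92 + 72 + 19 = 321
RR5 = 127 / 321 = 0.3956
Difference = 39.56 − 29.40 = 10.16 percentage points

10.2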